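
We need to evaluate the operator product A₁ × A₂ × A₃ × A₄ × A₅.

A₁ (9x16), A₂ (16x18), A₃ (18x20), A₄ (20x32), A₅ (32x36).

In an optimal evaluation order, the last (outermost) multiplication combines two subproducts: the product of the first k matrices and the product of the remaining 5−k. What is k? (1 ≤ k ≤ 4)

4

Adjacent pairs: A₁A₂ = 9·16·18 = 2592; A₂A₃ = 16·18·20 = 5760; A₃A₄ = 18·20·32 = 11520; A₄A₅ = 20·32·36 = 23040.
Length 3: A₁..A₃: k=1: 0+5760+9·16·20=8640; k=2: 2592+0+9·18·20=5832 → min 5832 | A₂..A₄: k=2: 0+11520+16·18·32=20736; k=3: 5760+0+16·20·32=16000 → min 16000 | A₃..A₅: k=3: 0+23040+18·20·36=36000; k=4: 11520+0+18·32·36=32256 → min 32256.
Length 4: A₁..A₄: k=1: 0+16000+9·16·32=20608; k=2: 2592+11520+9·18·32=19296; k=3: 5832+0+9·20·32=11592 → min 11592 | A₂..A₅: k=2: 0+32256+16·18·36=42624; k=3: 5760+23040+16·20·36=40320; k=4: 16000+0+16·32·36=34432 → min 34432.
Top-level splits: k=1: (A₁..A₁)·(A₂..A₅) → 0+34432+9·16·36 = 39616; k=2: (A₁..A₂)·(A₃..A₅) → 2592+32256+9·18·36 = 40680; k=3: (A₁..A₃)·(A₄..A₅) → 5832+23040+9·20·36 = 35352; k=4: (A₁..A₄)·(A₅..A₅) → 11592+0+9·32·36 = 21960.
Best split is after A₄, i.e. k = 4.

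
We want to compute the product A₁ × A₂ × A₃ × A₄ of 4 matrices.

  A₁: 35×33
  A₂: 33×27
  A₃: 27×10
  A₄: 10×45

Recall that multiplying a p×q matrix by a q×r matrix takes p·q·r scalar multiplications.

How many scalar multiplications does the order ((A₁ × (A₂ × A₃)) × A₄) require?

(A₂ × A₃): 33×27 by 27×10 → 33×10, cost 33·27·10 = 8910
(A₁ × (A₂ × A₃)): 35×33 by 33×10 → 35×10, cost 35·33·10 = 11550; cumulative 20460
((A₁ × (A₂ × A₃)) × A₄): 35×10 by 10×45 → 35×45, cost 35·10·45 = 15750; cumulative 36210
Total: 36210 scalar multiplications.

36210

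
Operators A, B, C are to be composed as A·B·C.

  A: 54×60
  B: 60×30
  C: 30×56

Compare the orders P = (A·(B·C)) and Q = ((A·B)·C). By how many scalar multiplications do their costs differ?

Order P = (A·(B·C)): (B·C): 60×30 by 30×56 → 60×56, cost 60·30·56 = 100800; (A·(B·C)): 54×60 by 60×56 → 54×56, cost 54·60·56 = 181440; cumulative 282240. Total 282240.
Order Q = ((A·B)·C): (A·B): 54×60 by 60×30 → 54×30, cost 54·60·30 = 97200; ((A·B)·C): 54×30 by 30×56 → 54×56, cost 54·30·56 = 90720; cumulative 187920. Total 187920.
Difference: |282240 − 187920| = 94320.

94320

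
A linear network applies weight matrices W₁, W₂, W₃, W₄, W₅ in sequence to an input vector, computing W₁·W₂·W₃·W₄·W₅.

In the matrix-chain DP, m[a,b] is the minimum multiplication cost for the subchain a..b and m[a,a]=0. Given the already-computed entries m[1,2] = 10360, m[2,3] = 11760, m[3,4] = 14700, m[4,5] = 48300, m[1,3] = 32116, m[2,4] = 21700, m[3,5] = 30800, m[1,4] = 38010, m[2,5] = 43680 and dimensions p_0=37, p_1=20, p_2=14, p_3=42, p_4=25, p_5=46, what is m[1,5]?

m[1,5] = min over k∈[1,4] of m[1,k]+m[k+1,5]+p_{0}·p_k·p_{5}.
k=1: 0 + 43680 + 37·20·46 = 77720; k=2: 10360 + 30800 + 37·14·46 = 64988; k=3: 32116 + 48300 + 37·42·46 = 151900; k=4: 38010 + 0 + 37·25·46 = 80560.
Minimum: 64988 at k=2.

64988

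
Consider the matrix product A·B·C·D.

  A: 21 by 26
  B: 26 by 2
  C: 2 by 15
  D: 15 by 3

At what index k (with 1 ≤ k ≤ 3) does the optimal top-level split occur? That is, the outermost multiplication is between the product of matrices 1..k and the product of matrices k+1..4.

2

Adjacent pairs: AB = 21·26·2 = 1092; BC = 26·2·15 = 780; CD = 2·15·3 = 90.
Length 3: A..C: k=1: 0+780+21·26·15=8970; k=2: 1092+0+21·2·15=1722 → min 1722 | B..D: k=2: 0+90+26·2·3=246; k=3: 780+0+26·15·3=1950 → min 246.
Top-level splits: k=1: (A..A)·(B..D) → 0+246+21·26·3 = 1884; k=2: (A..B)·(C..D) → 1092+90+21·2·3 = 1308; k=3: (A..C)·(D..D) → 1722+0+21·15·3 = 2667.
Best split is after B, i.e. k = 2.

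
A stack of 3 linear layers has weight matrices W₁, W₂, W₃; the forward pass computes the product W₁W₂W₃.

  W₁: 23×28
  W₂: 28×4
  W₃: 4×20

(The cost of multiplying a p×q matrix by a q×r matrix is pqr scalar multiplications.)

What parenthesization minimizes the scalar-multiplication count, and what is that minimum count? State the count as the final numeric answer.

4416

(W₁(W₂W₃)): cost 15120.
((W₁W₂)W₃): cost 4416.
Optimal: ((W₁W₂)W₃) with cost 4416.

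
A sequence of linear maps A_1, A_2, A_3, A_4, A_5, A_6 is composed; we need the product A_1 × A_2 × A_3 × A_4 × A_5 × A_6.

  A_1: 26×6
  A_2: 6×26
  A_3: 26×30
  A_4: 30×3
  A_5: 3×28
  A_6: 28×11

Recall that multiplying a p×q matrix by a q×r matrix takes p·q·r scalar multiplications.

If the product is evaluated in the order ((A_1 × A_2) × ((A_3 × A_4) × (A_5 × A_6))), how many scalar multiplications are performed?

15614

(A_1 × A_2): 26×6 by 6×26 → 26×26, cost 26·6·26 = 4056
(A_3 × A_4): 26×30 by 30×3 → 26×3, cost 26·30·3 = 2340
(A_5 × A_6): 3×28 by 28×11 → 3×11, cost 3·28·11 = 924
((A_3 × A_4) × (A_5 × A_6)): 26×3 by 3×11 → 26×11, cost 26·3·11 = 858; cumulative 4122
((A_1 × A_2) × ((A_3 × A_4) × (A_5 × A_6))): 26×26 by 26×11 → 26×11, cost 26·26·11 = 7436; cumulative 15614
Total: 15614 scalar multiplications.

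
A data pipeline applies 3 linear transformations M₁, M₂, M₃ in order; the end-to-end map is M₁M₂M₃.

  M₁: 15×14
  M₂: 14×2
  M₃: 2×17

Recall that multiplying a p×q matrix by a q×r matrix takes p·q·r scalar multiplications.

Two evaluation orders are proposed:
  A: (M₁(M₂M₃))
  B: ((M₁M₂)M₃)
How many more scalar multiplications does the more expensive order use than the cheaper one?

Order A = (M₁(M₂M₃)): (M₂M₃): 14×2 by 2×17 → 14×17, cost 14·2·17 = 476; (M₁(M₂M₃)): 15×14 by 14×17 → 15×17, cost 15·14·17 = 3570; cumulative 4046. Total 4046.
Order B = ((M₁M₂)M₃): (M₁M₂): 15×14 by 14×2 → 15×2, cost 15·14·2 = 420; ((M₁M₂)M₃): 15×2 by 2×17 → 15×17, cost 15·2·17 = 510; cumulative 930. Total 930.
Difference: |4046 − 930| = 3116.

3116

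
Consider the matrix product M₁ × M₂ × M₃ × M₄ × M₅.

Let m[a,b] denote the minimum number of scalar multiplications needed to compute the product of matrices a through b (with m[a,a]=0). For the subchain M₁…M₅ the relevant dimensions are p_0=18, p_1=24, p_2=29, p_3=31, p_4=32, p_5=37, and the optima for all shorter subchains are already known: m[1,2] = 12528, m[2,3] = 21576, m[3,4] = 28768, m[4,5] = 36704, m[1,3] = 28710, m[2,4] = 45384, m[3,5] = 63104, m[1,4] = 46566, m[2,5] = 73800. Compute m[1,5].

m[1,5] = min over k∈[1,4] of m[1,k]+m[k+1,5]+p_{0}·p_k·p_{5}.
k=1: 0 + 73800 + 18·24·37 = 89784; k=2: 12528 + 63104 + 18·29·37 = 94946; k=3: 28710 + 36704 + 18·31·37 = 86060; k=4: 46566 + 0 + 18·32·37 = 67878.
Minimum: 67878 at k=4.

67878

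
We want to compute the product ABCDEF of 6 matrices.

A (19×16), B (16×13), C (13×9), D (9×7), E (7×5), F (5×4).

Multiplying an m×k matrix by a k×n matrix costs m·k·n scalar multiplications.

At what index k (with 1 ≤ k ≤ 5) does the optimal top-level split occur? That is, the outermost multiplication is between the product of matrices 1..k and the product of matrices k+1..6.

1

Adjacent pairs: AB = 19·16·13 = 3952; BC = 16·13·9 = 1872; CD = 13·9·7 = 819; DE = 9·7·5 = 315; EF = 7·5·4 = 140.
Length 3: A..C: k=1: 0+1872+19·16·9=4608; k=2: 3952+0+19·13·9=6175 → min 4608 | B..D: k=2: 0+819+16·13·7=2275; k=3: 1872+0+16·9·7=2880 → min 2275 | C..E: k=3: 0+315+13·9·5=900; k=4: 819+0+13·7·5=1274 → min 900 | D..F: k=4: 0+140+9·7·4=392; k=5: 315+0+9·5·4=495 → min 392.
Length 4: A..D: k=1: 0+2275+19·16·7=4403; k=2: 3952+819+19·13·7=6500; k=3: 4608+0+19·9·7=5805 → min 4403 | B..E: k=2: 0+900+16·13·5=1940; k=3: 1872+315+16·9·5=2907; k=4: 2275+0+16·7·5=2835 → min 1940 | C..F: k=3: 0+392+13·9·4=860; k=4: 819+140+13·7·4=1323; k=5: 900+0+13·5·4=1160 → min 860.
Length 5: A..E: k=1: 0+1940+19·16·5=3460; k=2: 3952+900+19·13·5=6087; k=3: 4608+315+19·9·5=5778; k=4: 4403+0+19·7·5=5068 → min 3460 | B..F: k=2: 0+860+16·13·4=1692; k=3: 1872+392+16·9·4=2840; k=4: 2275+140+16·7·4=2863; k=5: 1940+0+16·5·4=2260 → min 1692.
Top-level splits: k=1: (A..A)·(B..F) → 0+1692+19·16·4 = 2908; k=2: (A..B)·(C..F) → 3952+860+19·13·4 = 5800; k=3: (A..C)·(D..F) → 4608+392+19·9·4 = 5684; k=4: (A..D)·(E..F) → 4403+140+19·7·4 = 5075; k=5: (A..E)·(F..F) → 3460+0+19·5·4 = 3840.
Best split is after A, i.e. k = 1.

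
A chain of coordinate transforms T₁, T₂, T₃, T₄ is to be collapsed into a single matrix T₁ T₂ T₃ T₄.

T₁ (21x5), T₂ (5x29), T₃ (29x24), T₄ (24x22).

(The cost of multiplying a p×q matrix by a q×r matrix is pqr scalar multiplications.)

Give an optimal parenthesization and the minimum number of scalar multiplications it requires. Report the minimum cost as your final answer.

Adjacent pairs: T₁T₂ = 21·5·29 = 3045; T₂T₃ = 5·29·24 = 3480; T₃T₄ = 29·24·22 = 15312.
Length 3: T₁..T₃: k=1: 0+3480+21·5·24=6000; k=2: 3045+0+21·29·24=17661 → min 6000 | T₂..T₄: k=2: 0+15312+5·29·22=18502; k=3: 3480+0+5·24·22=6120 → min 6120.
Length 4: T₁..T₄: k=1: 0+6120+21·5·22=8430; k=2: 3045+15312+21·29·22=31755; k=3: 6000+0+21·24·22=17088 → min 8430.
Optimal parenthesization: (T₁ ((T₂ T₃) T₄)) with cost 8430.

8430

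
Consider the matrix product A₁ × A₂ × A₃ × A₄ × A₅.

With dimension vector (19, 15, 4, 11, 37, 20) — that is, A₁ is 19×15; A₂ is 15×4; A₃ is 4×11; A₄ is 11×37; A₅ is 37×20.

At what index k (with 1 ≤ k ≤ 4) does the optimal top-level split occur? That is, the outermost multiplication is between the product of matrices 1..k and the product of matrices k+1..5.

Adjacent pairs: A₁A₂ = 19·15·4 = 1140; A₂A₃ = 15·4·11 = 660; A₃A₄ = 4·11·37 = 1628; A₄A₅ = 11·37·20 = 8140.
Length 3: A₁..A₃: k=1: 0+660+19·15·11=3795; k=2: 1140+0+19·4·11=1976 → min 1976 | A₂..A₄: k=2: 0+1628+15·4·37=3848; k=3: 660+0+15·11·37=6765 → min 3848 | A₃..A₅: k=3: 0+8140+4·11·20=9020; k=4: 1628+0+4·37·20=4588 → min 4588.
Length 4: A₁..A₄: k=1: 0+3848+19·15·37=14393; k=2: 1140+1628+19·4·37=5580; k=3: 1976+0+19·11·37=9709 → min 5580 | A₂..A₅: k=2: 0+4588+15·4·20=5788; k=3: 660+8140+15·11·20=12100; k=4: 3848+0+15·37·20=14948 → min 5788.
Top-level splits: k=1: (A₁..A₁)·(A₂..A₅) → 0+5788+19·15·20 = 11488; k=2: (A₁..A₂)·(A₃..A₅) → 1140+4588+19·4·20 = 7248; k=3: (A₁..A₃)·(A₄..A₅) → 1976+8140+19·11·20 = 14296; k=4: (A₁..A₄)·(A₅..A₅) → 5580+0+19·37·20 = 19640.
Best split is after A₂, i.e. k = 2.

2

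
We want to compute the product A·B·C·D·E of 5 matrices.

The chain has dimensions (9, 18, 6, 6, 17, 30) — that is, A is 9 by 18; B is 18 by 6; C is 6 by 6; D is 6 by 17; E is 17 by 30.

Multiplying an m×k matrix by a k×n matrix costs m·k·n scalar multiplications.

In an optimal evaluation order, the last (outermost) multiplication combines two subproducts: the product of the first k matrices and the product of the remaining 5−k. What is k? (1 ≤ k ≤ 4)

Adjacent pairs: AB = 9·18·6 = 972; BC = 18·6·6 = 648; CD = 6·6·17 = 612; DE = 6·17·30 = 3060.
Length 3: A..C: k=1: 0+648+9·18·6=1620; k=2: 972+0+9·6·6=1296 → min 1296 | B..D: k=2: 0+612+18·6·17=2448; k=3: 648+0+18·6·17=2484 → min 2448 | C..E: k=3: 0+3060+6·6·30=4140; k=4: 612+0+6·17·30=3672 → min 3672.
Length 4: A..D: k=1: 0+2448+9·18·17=5202; k=2: 972+612+9·6·17=2502; k=3: 1296+0+9·6·17=2214 → min 2214 | B..E: k=2: 0+3672+18·6·30=6912; k=3: 648+3060+18·6·30=6948; k=4: 2448+0+18·17·30=11628 → min 6912.
Top-level splits: k=1: (A..A)·(B..E) → 0+6912+9·18·30 = 11772; k=2: (A..B)·(C..E) → 972+3672+9·6·30 = 6264; k=3: (A..C)·(D..E) → 1296+3060+9·6·30 = 5976; k=4: (A..D)·(E..E) → 2214+0+9·17·30 = 6804.
Best split is after C, i.e. k = 3.

3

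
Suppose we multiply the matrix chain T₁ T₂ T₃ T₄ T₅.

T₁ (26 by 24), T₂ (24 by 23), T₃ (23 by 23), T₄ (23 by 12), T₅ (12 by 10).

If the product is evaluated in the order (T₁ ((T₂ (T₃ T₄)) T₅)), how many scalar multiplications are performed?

22092

(T₃ T₄): 23×23 by 23×12 → 23×12, cost 23·23·12 = 6348
(T₂ (T₃ T₄)): 24×23 by 23×12 → 24×12, cost 24·23·12 = 6624; cumulative 12972
((T₂ (T₃ T₄)) T₅): 24×12 by 12×10 → 24×10, cost 24·12·10 = 2880; cumulative 15852
(T₁ ((T₂ (T₃ T₄)) T₅)): 26×24 by 24×10 → 26×10, cost 26·24·10 = 6240; cumulative 22092
Total: 22092 scalar multiplications.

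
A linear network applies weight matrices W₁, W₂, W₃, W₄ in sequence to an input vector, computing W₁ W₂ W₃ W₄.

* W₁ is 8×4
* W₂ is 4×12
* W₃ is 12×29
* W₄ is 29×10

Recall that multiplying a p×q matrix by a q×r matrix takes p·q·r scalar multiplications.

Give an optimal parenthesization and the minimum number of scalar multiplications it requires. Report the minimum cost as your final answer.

Adjacent pairs: W₁W₂ = 8·4·12 = 384; W₂W₃ = 4·12·29 = 1392; W₃W₄ = 12·29·10 = 3480.
Length 3: W₁..W₃: k=1: 0+1392+8·4·29=2320; k=2: 384+0+8·12·29=3168 → min 2320 | W₂..W₄: k=2: 0+3480+4·12·10=3960; k=3: 1392+0+4·29·10=2552 → min 2552.
Length 4: W₁..W₄: k=1: 0+2552+8·4·10=2872; k=2: 384+3480+8·12·10=4824; k=3: 2320+0+8·29·10=4640 → min 2872.
Optimal parenthesization: (W₁ ((W₂ W₃) W₄)) with cost 2872.

2872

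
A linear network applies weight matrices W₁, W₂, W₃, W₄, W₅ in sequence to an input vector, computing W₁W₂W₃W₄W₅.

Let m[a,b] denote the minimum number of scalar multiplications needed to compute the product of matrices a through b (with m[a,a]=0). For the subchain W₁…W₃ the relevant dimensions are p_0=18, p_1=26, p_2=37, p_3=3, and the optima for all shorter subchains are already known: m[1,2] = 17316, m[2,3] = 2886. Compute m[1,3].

4290

m[1,3] = min over k∈[1,2] of m[1,k]+m[k+1,3]+p_{0}·p_k·p_{3}.
k=1: 0 + 2886 + 18·26·3 = 4290; k=2: 17316 + 0 + 18·37·3 = 19314.
Minimum: 4290 at k=1.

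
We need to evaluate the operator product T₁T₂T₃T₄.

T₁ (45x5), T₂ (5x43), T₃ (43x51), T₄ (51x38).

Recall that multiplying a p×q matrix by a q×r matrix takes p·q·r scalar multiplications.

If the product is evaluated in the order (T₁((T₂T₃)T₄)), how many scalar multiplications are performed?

29205

(T₂T₃): 5×43 by 43×51 → 5×51, cost 5·43·51 = 10965
((T₂T₃)T₄): 5×51 by 51×38 → 5×38, cost 5·51·38 = 9690; cumulative 20655
(T₁((T₂T₃)T₄)): 45×5 by 5×38 → 45×38, cost 45·5·38 = 8550; cumulative 29205
Total: 29205 scalar multiplications.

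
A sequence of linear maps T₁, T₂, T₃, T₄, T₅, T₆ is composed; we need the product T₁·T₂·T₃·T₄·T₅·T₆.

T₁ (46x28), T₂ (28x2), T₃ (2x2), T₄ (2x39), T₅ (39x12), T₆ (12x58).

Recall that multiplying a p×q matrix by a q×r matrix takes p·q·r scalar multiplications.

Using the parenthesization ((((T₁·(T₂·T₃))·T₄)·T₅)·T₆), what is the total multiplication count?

59820

(T₂·T₃): 28×2 by 2×2 → 28×2, cost 28·2·2 = 112
(T₁·(T₂·T₃)): 46×28 by 28×2 → 46×2, cost 46·28·2 = 2576; cumulative 2688
((T₁·(T₂·T₃))·T₄): 46×2 by 2×39 → 46×39, cost 46·2·39 = 3588; cumulative 6276
(((T₁·(T₂·T₃))·T₄)·T₅): 46×39 by 39×12 → 46×12, cost 46·39·12 = 21528; cumulative 27804
((((T₁·(T₂·T₃))·T₄)·T₅)·T₆): 46×12 by 12×58 → 46×58, cost 46·12·58 = 32016; cumulative 59820
Total: 59820 scalar multiplications.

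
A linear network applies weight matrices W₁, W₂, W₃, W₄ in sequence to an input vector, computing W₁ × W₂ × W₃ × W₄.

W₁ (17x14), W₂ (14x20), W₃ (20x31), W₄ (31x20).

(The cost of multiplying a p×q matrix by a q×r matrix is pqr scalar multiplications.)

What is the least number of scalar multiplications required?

22120

Adjacent pairs: W₁W₂ = 17·14·20 = 4760; W₂W₃ = 14·20·31 = 8680; W₃W₄ = 20·31·20 = 12400.
Length 3: W₁..W₃: k=1: 0+8680+17·14·31=16058; k=2: 4760+0+17·20·31=15300 → min 15300 | W₂..W₄: k=2: 0+12400+14·20·20=18000; k=3: 8680+0+14·31·20=17360 → min 17360.
Length 4: W₁..W₄: k=1: 0+17360+17·14·20=22120; k=2: 4760+12400+17·20·20=23960; k=3: 15300+0+17·31·20=25840 → min 22120.
Optimal order: (W₁ × ((W₂ × W₃) × W₄)) with cost 22120.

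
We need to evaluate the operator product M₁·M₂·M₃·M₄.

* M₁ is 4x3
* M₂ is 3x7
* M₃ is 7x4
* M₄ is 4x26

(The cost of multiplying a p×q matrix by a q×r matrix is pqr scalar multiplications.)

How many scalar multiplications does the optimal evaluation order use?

548

Adjacent pairs: M₁M₂ = 4·3·7 = 84; M₂M₃ = 3·7·4 = 84; M₃M₄ = 7·4·26 = 728.
Length 3: M₁..M₃: k=1: 0+84+4·3·4=132; k=2: 84+0+4·7·4=196 → min 132 | M₂..M₄: k=2: 0+728+3·7·26=1274; k=3: 84+0+3·4·26=396 → min 396.
Length 4: M₁..M₄: k=1: 0+396+4·3·26=708; k=2: 84+728+4·7·26=1540; k=3: 132+0+4·4·26=548 → min 548.
Optimal order: ((M₁·(M₂·M₃))·M₄) with cost 548.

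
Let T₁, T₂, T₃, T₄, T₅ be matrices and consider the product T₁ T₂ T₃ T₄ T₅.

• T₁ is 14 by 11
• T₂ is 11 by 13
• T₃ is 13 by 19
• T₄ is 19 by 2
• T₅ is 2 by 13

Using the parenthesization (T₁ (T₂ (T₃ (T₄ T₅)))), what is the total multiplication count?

7566

(T₄ T₅): 19×2 by 2×13 → 19×13, cost 19·2·13 = 494
(T₃ (T₄ T₅)): 13×19 by 19×13 → 13×13, cost 13·19·13 = 3211; cumulative 3705
(T₂ (T₃ (T₄ T₅))): 11×13 by 13×13 → 11×13, cost 11·13·13 = 1859; cumulative 5564
(T₁ (T₂ (T₃ (T₄ T₅)))): 14×11 by 11×13 → 14×13, cost 14·11·13 = 2002; cumulative 7566
Total: 7566 scalar multiplications.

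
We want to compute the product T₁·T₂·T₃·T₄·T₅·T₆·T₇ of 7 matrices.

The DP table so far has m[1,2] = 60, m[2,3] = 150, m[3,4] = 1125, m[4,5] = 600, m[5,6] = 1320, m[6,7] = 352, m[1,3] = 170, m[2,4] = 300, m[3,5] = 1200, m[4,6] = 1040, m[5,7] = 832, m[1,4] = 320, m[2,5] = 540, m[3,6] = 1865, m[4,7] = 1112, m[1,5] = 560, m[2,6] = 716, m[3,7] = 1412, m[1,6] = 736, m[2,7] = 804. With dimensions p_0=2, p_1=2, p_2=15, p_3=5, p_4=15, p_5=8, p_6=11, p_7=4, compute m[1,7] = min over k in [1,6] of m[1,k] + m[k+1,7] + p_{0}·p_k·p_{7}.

820

m[1,7] = min over k∈[1,6] of m[1,k]+m[k+1,7]+p_{0}·p_k·p_{7}.
k=1: 0 + 804 + 2·2·4 = 820; k=2: 60 + 1412 + 2·15·4 = 1592; k=3: 170 + 1112 + 2·5·4 = 1322; k=4: 320 + 832 + 2·15·4 = 1272; k=5: 560 + 352 + 2·8·4 = 976; k=6: 736 + 0 + 2·11·4 = 824.
Minimum: 820 at k=1.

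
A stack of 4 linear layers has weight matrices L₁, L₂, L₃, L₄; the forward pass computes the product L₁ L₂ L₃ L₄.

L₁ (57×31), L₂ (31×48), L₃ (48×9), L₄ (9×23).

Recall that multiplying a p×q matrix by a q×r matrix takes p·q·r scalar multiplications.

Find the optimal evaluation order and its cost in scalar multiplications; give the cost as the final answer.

41094

Adjacent pairs: L₁L₂ = 57·31·48 = 84816; L₂L₃ = 31·48·9 = 13392; L₃L₄ = 48·9·23 = 9936.
Length 3: L₁..L₃: k=1: 0+13392+57·31·9=29295; k=2: 84816+0+57·48·9=109440 → min 29295 | L₂..L₄: k=2: 0+9936+31·48·23=44160; k=3: 13392+0+31·9·23=19809 → min 19809.
Length 4: L₁..L₄: k=1: 0+19809+57·31·23=60450; k=2: 84816+9936+57·48·23=157680; k=3: 29295+0+57·9·23=41094 → min 41094.
Optimal parenthesization: ((L₁ (L₂ L₃)) L₄) with cost 41094.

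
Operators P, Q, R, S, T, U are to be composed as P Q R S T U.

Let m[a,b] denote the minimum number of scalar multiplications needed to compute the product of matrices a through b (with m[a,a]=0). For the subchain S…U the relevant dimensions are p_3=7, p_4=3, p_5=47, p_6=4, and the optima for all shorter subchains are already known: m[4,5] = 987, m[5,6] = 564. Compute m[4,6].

648

m[4,6] = min over k∈[4,5] of m[4,k]+m[k+1,6]+p_{3}·p_k·p_{6}.
k=4: 0 + 564 + 7·3·4 = 648; k=5: 987 + 0 + 7·47·4 = 2303.
Minimum: 648 at k=4.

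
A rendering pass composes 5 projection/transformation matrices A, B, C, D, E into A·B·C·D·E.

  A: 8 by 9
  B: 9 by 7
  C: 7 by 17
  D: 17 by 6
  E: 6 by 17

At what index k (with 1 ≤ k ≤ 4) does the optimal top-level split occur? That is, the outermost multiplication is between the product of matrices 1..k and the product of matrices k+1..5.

4

Adjacent pairs: AB = 8·9·7 = 504; BC = 9·7·17 = 1071; CD = 7·17·6 = 714; DE = 17·6·17 = 1734.
Length 3: A..C: k=1: 0+1071+8·9·17=2295; k=2: 504+0+8·7·17=1456 → min 1456 | B..D: k=2: 0+714+9·7·6=1092; k=3: 1071+0+9·17·6=1989 → min 1092 | C..E: k=3: 0+1734+7·17·17=3757; k=4: 714+0+7·6·17=1428 → min 1428.
Length 4: A..D: k=1: 0+1092+8·9·6=1524; k=2: 504+714+8·7·6=1554; k=3: 1456+0+8·17·6=2272 → min 1524 | B..E: k=2: 0+1428+9·7·17=2499; k=3: 1071+1734+9·17·17=5406; k=4: 1092+0+9·6·17=2010 → min 2010.
Top-level splits: k=1: (A..A)·(B..E) → 0+2010+8·9·17 = 3234; k=2: (A..B)·(C..E) → 504+1428+8·7·17 = 2884; k=3: (A..C)·(D..E) → 1456+1734+8·17·17 = 5502; k=4: (A..D)·(E..E) → 1524+0+8·6·17 = 2340.
Best split is after D, i.e. k = 4.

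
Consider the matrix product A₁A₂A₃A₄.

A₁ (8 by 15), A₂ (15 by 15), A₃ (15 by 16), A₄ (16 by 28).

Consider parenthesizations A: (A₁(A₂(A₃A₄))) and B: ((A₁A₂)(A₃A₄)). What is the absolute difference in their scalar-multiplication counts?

4500

Order A = (A₁(A₂(A₃A₄))): (A₃A₄): 15×16 by 16×28 → 15×28, cost 15·16·28 = 6720; (A₂(A₃A₄)): 15×15 by 15×28 → 15×28, cost 15·15·28 = 6300; cumulative 13020; (A₁(A₂(A₃A₄))): 8×15 by 15×28 → 8×28, cost 8·15·28 = 3360; cumulative 16380. Total 16380.
Order B = ((A₁A₂)(A₃A₄)): (A₁A₂): 8×15 by 15×15 → 8×15, cost 8·15·15 = 1800; (A₃A₄): 15×16 by 16×28 → 15×28, cost 15·16·28 = 6720; ((A₁A₂)(A₃A₄)): 8×15 by 15×28 → 8×28, cost 8·15·28 = 3360; cumulative 11880. Total 11880.
Difference: |16380 − 11880| = 4500.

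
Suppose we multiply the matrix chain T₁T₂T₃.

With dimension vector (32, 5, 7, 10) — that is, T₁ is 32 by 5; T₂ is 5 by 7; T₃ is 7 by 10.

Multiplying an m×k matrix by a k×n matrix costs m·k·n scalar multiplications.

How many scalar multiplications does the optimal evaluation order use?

Order (T₁(T₂T₃)): (T₂T₃): 5×7 by 7×10 → 5×10, cost 5·7·10 = 350; (T₁(T₂T₃)): 32×5 by 5×10 → 32×10, cost 32·5·10 = 1600; cumulative 1950. Total 1950.
Order ((T₁T₂)T₃): (T₁T₂): 32×5 by 5×7 → 32×7, cost 32·5·7 = 1120; ((T₁T₂)T₃): 32×7 by 7×10 → 32×10, cost 32·7·10 = 2240; cumulative 3360. Total 3360.
Minimum: 1950.

1950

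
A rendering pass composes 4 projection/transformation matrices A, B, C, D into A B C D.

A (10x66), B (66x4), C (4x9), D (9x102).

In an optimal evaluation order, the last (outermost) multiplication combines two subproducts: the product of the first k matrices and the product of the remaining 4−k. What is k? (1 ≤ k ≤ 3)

2

Adjacent pairs: AB = 10·66·4 = 2640; BC = 66·4·9 = 2376; CD = 4·9·102 = 3672.
Length 3: A..C: k=1: 0+2376+10·66·9=8316; k=2: 2640+0+10·4·9=3000 → min 3000 | B..D: k=2: 0+3672+66·4·102=30600; k=3: 2376+0+66·9·102=62964 → min 30600.
Top-level splits: k=1: (A..A)·(B..D) → 0+30600+10·66·102 = 97920; k=2: (A..B)·(C..D) → 2640+3672+10·4·102 = 10392; k=3: (A..C)·(D..D) → 3000+0+10·9·102 = 12180.
Best split is after B, i.e. k = 2.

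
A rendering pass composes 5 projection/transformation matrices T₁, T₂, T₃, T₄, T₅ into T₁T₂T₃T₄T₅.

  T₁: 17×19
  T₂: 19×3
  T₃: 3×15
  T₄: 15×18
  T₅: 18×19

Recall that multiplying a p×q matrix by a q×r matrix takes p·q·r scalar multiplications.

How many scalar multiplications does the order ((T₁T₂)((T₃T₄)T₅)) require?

(T₁T₂): 17×19 by 19×3 → 17×3, cost 17·19·3 = 969
(T₃T₄): 3×15 by 15×18 → 3×18, cost 3·15·18 = 810
((T₃T₄)T₅): 3×18 by 18×19 → 3×19, cost 3·18·19 = 1026; cumulative 1836
((T₁T₂)((T₃T₄)T₅)): 17×3 by 3×19 → 17×19, cost 17·3·19 = 969; cumulative 3774
Total: 3774 scalar multiplications.

3774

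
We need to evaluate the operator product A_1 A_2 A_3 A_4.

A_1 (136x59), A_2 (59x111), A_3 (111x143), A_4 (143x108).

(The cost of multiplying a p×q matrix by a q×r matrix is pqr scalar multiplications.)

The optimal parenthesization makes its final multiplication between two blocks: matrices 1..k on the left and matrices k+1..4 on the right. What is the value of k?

1

Adjacent pairs: A_1A_2 = 136·59·111 = 890664; A_2A_3 = 59·111·143 = 936507; A_3A_4 = 111·143·108 = 1714284.
Length 3: A_1..A_3: k=1: 0+936507+136·59·143=2083939; k=2: 890664+0+136·111·143=3049392 → min 2083939 | A_2..A_4: k=2: 0+1714284+59·111·108=2421576; k=3: 936507+0+59·143·108=1847703 → min 1847703.
Top-level splits: k=1: (A_1..A_1)·(A_2..A_4) → 0+1847703+136·59·108 = 2714295; k=2: (A_1..A_2)·(A_3..A_4) → 890664+1714284+136·111·108 = 4235316; k=3: (A_1..A_3)·(A_4..A_4) → 2083939+0+136·143·108 = 4184323.
Best split is after A_1, i.e. k = 1.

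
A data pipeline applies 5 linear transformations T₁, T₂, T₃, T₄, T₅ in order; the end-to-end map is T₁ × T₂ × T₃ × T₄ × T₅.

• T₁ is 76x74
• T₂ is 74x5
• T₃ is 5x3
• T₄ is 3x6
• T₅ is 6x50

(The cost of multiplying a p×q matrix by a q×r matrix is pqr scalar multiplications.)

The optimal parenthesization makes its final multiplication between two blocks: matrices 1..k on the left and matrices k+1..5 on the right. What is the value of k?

3

Adjacent pairs: T₁T₂ = 76·74·5 = 28120; T₂T₃ = 74·5·3 = 1110; T₃T₄ = 5·3·6 = 90; T₄T₅ = 3·6·50 = 900.
Length 3: T₁..T₃: k=1: 0+1110+76·74·3=17982; k=2: 28120+0+76·5·3=29260 → min 17982 | T₂..T₄: k=2: 0+90+74·5·6=2310; k=3: 1110+0+74·3·6=2442 → min 2310 | T₃..T₅: k=3: 0+900+5·3·50=1650; k=4: 90+0+5·6·50=1590 → min 1590.
Length 4: T₁..T₄: k=1: 0+2310+76·74·6=36054; k=2: 28120+90+76·5·6=30490; k=3: 17982+0+76·3·6=19350 → min 19350 | T₂..T₅: k=2: 0+1590+74·5·50=20090; k=3: 1110+900+74·3·50=13110; k=4: 2310+0+74·6·50=24510 → min 13110.
Top-level splits: k=1: (T₁..T₁)·(T₂..T₅) → 0+13110+76·74·50 = 294310; k=2: (T₁..T₂)·(T₃..T₅) → 28120+1590+76·5·50 = 48710; k=3: (T₁..T₃)·(T₄..T₅) → 17982+900+76·3·50 = 30282; k=4: (T₁..T₄)·(T₅..T₅) → 19350+0+76·6·50 = 42150.
Best split is after T₃, i.e. k = 3.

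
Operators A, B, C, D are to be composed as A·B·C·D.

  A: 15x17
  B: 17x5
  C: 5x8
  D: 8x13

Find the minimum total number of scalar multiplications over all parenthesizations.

Adjacent pairs: AB = 15·17·5 = 1275; BC = 17·5·8 = 680; CD = 5·8·13 = 520.
Length 3: A..C: k=1: 0+680+15·17·8=2720; k=2: 1275+0+15·5·8=1875 → min 1875 | B..D: k=2: 0+520+17·5·13=1625; k=3: 680+0+17·8·13=2448 → min 1625.
Length 4: A..D: k=1: 0+1625+15·17·13=4940; k=2: 1275+520+15·5·13=2770; k=3: 1875+0+15·8·13=3435 → min 2770.
Optimal order: ((A·B)·(C·D)) with cost 2770.

2770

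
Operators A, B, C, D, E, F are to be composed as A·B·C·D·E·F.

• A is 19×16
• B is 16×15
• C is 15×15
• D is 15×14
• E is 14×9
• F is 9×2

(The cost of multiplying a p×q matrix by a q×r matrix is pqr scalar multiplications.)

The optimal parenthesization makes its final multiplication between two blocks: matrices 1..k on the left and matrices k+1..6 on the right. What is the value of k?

1

Adjacent pairs: AB = 19·16·15 = 4560; BC = 16·15·15 = 3600; CD = 15·15·14 = 3150; DE = 15·14·9 = 1890; EF = 14·9·2 = 252.
Length 3: A..C: k=1: 0+3600+19·16·15=8160; k=2: 4560+0+19·15·15=8835 → min 8160 | B..D: k=2: 0+3150+16·15·14=6510; k=3: 3600+0+16·15·14=6960 → min 6510 | C..E: k=3: 0+1890+15·15·9=3915; k=4: 3150+0+15·14·9=5040 → min 3915 | D..F: k=4: 0+252+15·14·2=672; k=5: 1890+0+15·9·2=2160 → min 672.
Length 4: A..D: k=1: 0+6510+19·16·14=10766; k=2: 4560+3150+19·15·14=11700; k=3: 8160+0+19·15·14=12150 → min 10766 | B..E: k=2: 0+3915+16·15·9=6075; k=3: 3600+1890+16·15·9=7650; k=4: 6510+0+16·14·9=8526 → min 6075 | C..F: k=3: 0+672+15·15·2=1122; k=4: 3150+252+15·14·2=3822; k=5: 3915+0+15·9·2=4185 → min 1122.
Length 5: A..E: k=1: 0+6075+19·16·9=8811; k=2: 4560+3915+19·15·9=11040; k=3: 8160+1890+19·15·9=12615; k=4: 10766+0+19·14·9=13160 → min 8811 | B..F: k=2: 0+1122+16·15·2=1602; k=3: 3600+672+16·15·2=4752; k=4: 6510+252+16·14·2=7210; k=5: 6075+0+16·9·2=6363 → min 1602.
Top-level splits: k=1: (A..A)·(B..F) → 0+1602+19·16·2 = 2210; k=2: (A..B)·(C..F) → 4560+1122+19·15·2 = 6252; k=3: (A..C)·(D..F) → 8160+672+19·15·2 = 9402; k=4: (A..D)·(E..F) → 10766+252+19·14·2 = 11550; k=5: (A..E)·(F..F) → 8811+0+19·9·2 = 9153.
Best split is after A, i.e. k = 1.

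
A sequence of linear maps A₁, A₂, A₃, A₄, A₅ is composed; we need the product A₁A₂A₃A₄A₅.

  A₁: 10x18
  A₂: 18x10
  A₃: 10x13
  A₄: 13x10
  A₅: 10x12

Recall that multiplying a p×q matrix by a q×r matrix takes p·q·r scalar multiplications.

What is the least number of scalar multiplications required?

5300

Adjacent pairs: A₁A₂ = 10·18·10 = 1800; A₂A₃ = 18·10·13 = 2340; A₃A₄ = 10·13·10 = 1300; A₄A₅ = 13·10·12 = 1560.
Length 3: A₁..A₃: k=1: 0+2340+10·18·13=4680; k=2: 1800+0+10·10·13=3100 → min 3100 | A₂..A₄: k=2: 0+1300+18·10·10=3100; k=3: 2340+0+18·13·10=4680 → min 3100 | A₃..A₅: k=3: 0+1560+10·13·12=3120; k=4: 1300+0+10·10·12=2500 → min 2500.
Length 4: A₁..A₄: k=1: 0+3100+10·18·10=4900; k=2: 1800+1300+10·10·10=4100; k=3: 3100+0+10·13·10=4400 → min 4100 | A₂..A₅: k=2: 0+2500+18·10·12=4660; k=3: 2340+1560+18·13·12=6708; k=4: 3100+0+18·10·12=5260 → min 4660.
Length 5: A₁..A₅: k=1: 0+4660+10·18·12=6820; k=2: 1800+2500+10·10·12=5500; k=3: 3100+1560+10·13·12=6220; k=4: 4100+0+10·10·12=5300 → min 5300.
Optimal order: (((A₁A₂)(A₃A₄))A₅) with cost 5300.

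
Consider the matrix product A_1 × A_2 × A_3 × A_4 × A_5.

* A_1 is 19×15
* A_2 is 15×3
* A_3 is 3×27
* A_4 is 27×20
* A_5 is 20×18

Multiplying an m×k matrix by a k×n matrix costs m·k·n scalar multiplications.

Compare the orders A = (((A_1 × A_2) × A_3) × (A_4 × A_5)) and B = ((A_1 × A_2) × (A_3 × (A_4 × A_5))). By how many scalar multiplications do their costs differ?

Order A = (((A_1 × A_2) × A_3) × (A_4 × A_5)): (A_1 × A_2): 19×15 by 15×3 → 19×3, cost 19·15·3 = 855; ((A_1 × A_2) × A_3): 19×3 by 3×27 → 19×27, cost 19·3·27 = 1539; cumulative 2394; (A_4 × A_5): 27×20 by 20×18 → 27×18, cost 27·20·18 = 9720; (((A_1 × A_2) × A_3) × (A_4 × A_5)): 19×27 by 27×18 → 19×18, cost 19·27·18 = 9234; cumulative 21348. Total 21348.
Order B = ((A_1 × A_2) × (A_3 × (A_4 × A_5))): (A_1 × A_2): 19×15 by 15×3 → 19×3, cost 19·15·3 = 855; (A_4 × A_5): 27×20 by 20×18 → 27×18, cost 27·20·18 = 9720; (A_3 × (A_4 × A_5)): 3×27 by 27×18 → 3×18, cost 3·27·18 = 1458; cumulative 11178; ((A_1 × A_2) × (A_3 × (A_4 × A_5))): 19×3 by 3×18 → 19×18, cost 19·3·18 = 1026; cumulative 13059. Total 13059.
Difference: |21348 − 13059| = 8289.

8289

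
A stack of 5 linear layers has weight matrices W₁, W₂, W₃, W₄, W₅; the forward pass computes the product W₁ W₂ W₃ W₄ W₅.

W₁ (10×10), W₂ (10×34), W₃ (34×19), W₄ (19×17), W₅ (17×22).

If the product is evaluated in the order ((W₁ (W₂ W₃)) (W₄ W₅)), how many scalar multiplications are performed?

(W₂ W₃): 10×34 by 34×19 → 10×19, cost 10·34·19 = 6460
(W₁ (W₂ W₃)): 10×10 by 10×19 → 10×19, cost 10·10·19 = 1900; cumulative 8360
(W₄ W₅): 19×17 by 17×22 → 19×22, cost 19·17·22 = 7106
((W₁ (W₂ W₃)) (W₄ W₅)): 10×19 by 19×22 → 10×22, cost 10·19·22 = 4180; cumulative 19646
Total: 19646 scalar multiplications.

19646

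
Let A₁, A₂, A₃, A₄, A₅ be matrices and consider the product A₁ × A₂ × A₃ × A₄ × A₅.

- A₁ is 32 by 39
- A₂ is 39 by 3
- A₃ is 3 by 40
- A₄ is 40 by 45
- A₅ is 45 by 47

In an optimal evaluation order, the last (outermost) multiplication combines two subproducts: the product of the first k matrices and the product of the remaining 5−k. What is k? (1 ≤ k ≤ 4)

Adjacent pairs: A₁A₂ = 32·39·3 = 3744; A₂A₃ = 39·3·40 = 4680; A₃A₄ = 3·40·45 = 5400; A₄A₅ = 40·45·47 = 84600.
Length 3: A₁..A₃: k=1: 0+4680+32·39·40=54600; k=2: 3744+0+32·3·40=7584 → min 7584 | A₂..A₄: k=2: 0+5400+39·3·45=10665; k=3: 4680+0+39·40·45=74880 → min 10665 | A₃..A₅: k=3: 0+84600+3·40·47=90240; k=4: 5400+0+3·45·47=11745 → min 11745.
Length 4: A₁..A₄: k=1: 0+10665+32·39·45=66825; k=2: 3744+5400+32·3·45=13464; k=3: 7584+0+32·40·45=65184 → min 13464 | A₂..A₅: k=2: 0+11745+39·3·47=17244; k=3: 4680+84600+39·40·47=162600; k=4: 10665+0+39·45·47=93150 → min 17244.
Top-level splits: k=1: (A₁..A₁)·(A₂..A₅) → 0+17244+32·39·47 = 75900; k=2: (A₁..A₂)·(A₃..A₅) → 3744+11745+32·3·47 = 20001; k=3: (A₁..A₃)·(A₄..A₅) → 7584+84600+32·40·47 = 152344; k=4: (A₁..A₄)·(A₅..A₅) → 13464+0+32·45·47 = 81144.
Best split is after A₂, i.e. k = 2.

2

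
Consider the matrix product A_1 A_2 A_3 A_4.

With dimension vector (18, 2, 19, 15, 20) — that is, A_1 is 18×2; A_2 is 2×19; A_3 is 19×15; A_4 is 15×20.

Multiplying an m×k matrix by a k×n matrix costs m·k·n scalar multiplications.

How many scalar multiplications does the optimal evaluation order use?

1890

Adjacent pairs: A_1A_2 = 18·2·19 = 684; A_2A_3 = 2·19·15 = 570; A_3A_4 = 19·15·20 = 5700.
Length 3: A_1..A_3: k=1: 0+570+18·2·15=1110; k=2: 684+0+18·19·15=5814 → min 1110 | A_2..A_4: k=2: 0+5700+2·19·20=6460; k=3: 570+0+2·15·20=1170 → min 1170.
Length 4: A_1..A_4: k=1: 0+1170+18·2·20=1890; k=2: 684+5700+18·19·20=13224; k=3: 1110+0+18·15·20=6510 → min 1890.
Optimal order: (A_1 ((A_2 A_3) A_4)) with cost 1890.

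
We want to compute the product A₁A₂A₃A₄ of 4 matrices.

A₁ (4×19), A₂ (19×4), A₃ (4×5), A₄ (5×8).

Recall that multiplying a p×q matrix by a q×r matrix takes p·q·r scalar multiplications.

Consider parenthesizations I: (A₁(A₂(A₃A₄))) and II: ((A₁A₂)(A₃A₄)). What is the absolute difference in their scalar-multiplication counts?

784

Order I = (A₁(A₂(A₃A₄))): (A₃A₄): 4×5 by 5×8 → 4×8, cost 4·5·8 = 160; (A₂(A₃A₄)): 19×4 by 4×8 → 19×8, cost 19·4·8 = 608; cumulative 768; (A₁(A₂(A₃A₄))): 4×19 by 19×8 → 4×8, cost 4·19·8 = 608; cumulative 1376. Total 1376.
Order II = ((A₁A₂)(A₃A₄)): (A₁A₂): 4×19 by 19×4 → 4×4, cost 4·19·4 = 304; (A₃A₄): 4×5 by 5×8 → 4×8, cost 4·5·8 = 160; ((A₁A₂)(A₃A₄)): 4×4 by 4×8 → 4×8, cost 4·4·8 = 128; cumulative 592. Total 592.
Difference: |1376 − 592| = 784.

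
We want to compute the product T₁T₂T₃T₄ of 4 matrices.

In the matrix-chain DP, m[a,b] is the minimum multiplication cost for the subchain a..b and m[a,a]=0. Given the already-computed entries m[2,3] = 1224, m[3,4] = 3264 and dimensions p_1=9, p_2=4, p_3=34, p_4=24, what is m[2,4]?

4128

m[2,4] = min over k∈[2,3] of m[2,k]+m[k+1,4]+p_{1}·p_k·p_{4}.
k=2: 0 + 3264 + 9·4·24 = 4128; k=3: 1224 + 0 + 9·34·24 = 8568.
Minimum: 4128 at k=2.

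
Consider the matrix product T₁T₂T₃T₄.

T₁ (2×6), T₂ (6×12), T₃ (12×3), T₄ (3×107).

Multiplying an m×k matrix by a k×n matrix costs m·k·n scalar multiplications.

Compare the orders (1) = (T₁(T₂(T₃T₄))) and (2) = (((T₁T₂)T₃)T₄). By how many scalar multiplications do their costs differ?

11982

Order (1) = (T₁(T₂(T₃T₄))): (T₃T₄): 12×3 by 3×107 → 12×107, cost 12·3·107 = 3852; (T₂(T₃T₄)): 6×12 by 12×107 → 6×107, cost 6·12·107 = 7704; cumulative 11556; (T₁(T₂(T₃T₄))): 2×6 by 6×107 → 2×107, cost 2·6·107 = 1284; cumulative 12840. Total 12840.
Order (2) = (((T₁T₂)T₃)T₄): (T₁T₂): 2×6 by 6×12 → 2×12, cost 2·6·12 = 144; ((T₁T₂)T₃): 2×12 by 12×3 → 2×3, cost 2·12·3 = 72; cumulative 216; (((T₁T₂)T₃)T₄): 2×3 by 3×107 → 2×107, cost 2·3·107 = 642; cumulative 858. Total 858.
Difference: |12840 − 858| = 11982.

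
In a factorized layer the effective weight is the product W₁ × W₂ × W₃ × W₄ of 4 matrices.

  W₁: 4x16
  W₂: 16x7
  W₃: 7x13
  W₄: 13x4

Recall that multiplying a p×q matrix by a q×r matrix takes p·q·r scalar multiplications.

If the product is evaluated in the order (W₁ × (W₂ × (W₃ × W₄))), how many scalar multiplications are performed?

1068

(W₃ × W₄): 7×13 by 13×4 → 7×4, cost 7·13·4 = 364
(W₂ × (W₃ × W₄)): 16×7 by 7×4 → 16×4, cost 16·7·4 = 448; cumulative 812
(W₁ × (W₂ × (W₃ × W₄))): 4×16 by 16×4 → 4×4, cost 4·16·4 = 256; cumulative 1068
Total: 1068 scalar multiplications.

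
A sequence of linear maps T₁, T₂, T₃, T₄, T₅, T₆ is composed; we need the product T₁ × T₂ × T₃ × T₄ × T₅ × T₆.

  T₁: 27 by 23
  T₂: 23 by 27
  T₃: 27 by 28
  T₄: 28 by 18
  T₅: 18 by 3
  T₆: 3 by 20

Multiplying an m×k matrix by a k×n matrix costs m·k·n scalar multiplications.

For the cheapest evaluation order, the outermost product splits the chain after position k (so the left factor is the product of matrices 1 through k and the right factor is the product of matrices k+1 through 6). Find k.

Adjacent pairs: T₁T₂ = 27·23·27 = 16767; T₂T₃ = 23·27·28 = 17388; T₃T₄ = 27·28·18 = 13608; T₄T₅ = 28·18·3 = 1512; T₅T₆ = 18·3·20 = 1080.
Length 3: T₁..T₃: k=1: 0+17388+27·23·28=34776; k=2: 16767+0+27·27·28=37179 → min 34776 | T₂..T₄: k=2: 0+13608+23·27·18=24786; k=3: 17388+0+23·28·18=28980 → min 24786 | T₃..T₅: k=3: 0+1512+27·28·3=3780; k=4: 13608+0+27·18·3=15066 → min 3780 | T₄..T₆: k=4: 0+1080+28·18·20=11160; k=5: 1512+0+28·3·20=3192 → min 3192.
Length 4: T₁..T₄: k=1: 0+24786+27·23·18=35964; k=2: 16767+13608+27·27·18=43497; k=3: 34776+0+27·28·18=48384 → min 35964 | T₂..T₅: k=2: 0+3780+23·27·3=5643; k=3: 17388+1512+23·28·3=20832; k=4: 24786+0+23·18·3=26028 → min 5643 | T₃..T₆: k=3: 0+3192+27·28·20=18312; k=4: 13608+1080+27·18·20=24408; k=5: 3780+0+27·3·20=5400 → min 5400.
Length 5: T₁..T₅: k=1: 0+5643+27·23·3=7506; k=2: 16767+3780+27·27·3=22734; k=3: 34776+1512+27·28·3=38556; k=4: 35964+0+27·18·3=37422 → min 7506 | T₂..T₆: k=2: 0+5400+23·27·20=17820; k=3: 17388+3192+23·28·20=33460; k=4: 24786+1080+23·18·20=34146; k=5: 5643+0+23·3·20=7023 → min 7023.
Top-level splits: k=1: (T₁..T₁)·(T₂..T₆) → 0+7023+27·23·20 = 19443; k=2: (T₁..T₂)·(T₃..T₆) → 16767+5400+27·27·20 = 36747; k=3: (T₁..T₃)·(T₄..T₆) → 34776+3192+27·28·20 = 53088; k=4: (T₁..T₄)·(T₅..T₆) → 35964+1080+27·18·20 = 46764; k=5: (T₁..T₅)·(T₆..T₆) → 7506+0+27·3·20 = 9126.
Best split is after T₅, i.e. k = 5.

5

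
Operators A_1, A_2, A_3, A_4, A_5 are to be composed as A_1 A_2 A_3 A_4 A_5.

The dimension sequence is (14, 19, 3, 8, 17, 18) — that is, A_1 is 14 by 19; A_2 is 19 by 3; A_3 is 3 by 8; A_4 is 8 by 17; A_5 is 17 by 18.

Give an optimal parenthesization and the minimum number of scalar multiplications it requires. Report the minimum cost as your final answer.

Adjacent pairs: A_1A_2 = 14·19·3 = 798; A_2A_3 = 19·3·8 = 456; A_3A_4 = 3·8·17 = 408; A_4A_5 = 8·17·18 = 2448.
Length 3: A_1..A_3: k=1: 0+456+14·19·8=2584; k=2: 798+0+14·3·8=1134 → min 1134 | A_2..A_4: k=2: 0+408+19·3·17=1377; k=3: 456+0+19·8·17=3040 → min 1377 | A_3..A_5: k=3: 0+2448+3·8·18=2880; k=4: 408+0+3·17·18=1326 → min 1326.
Length 4: A_1..A_4: k=1: 0+1377+14·19·17=5899; k=2: 798+408+14·3·17=1920; k=3: 1134+0+14·8·17=3038 → min 1920 | A_2..A_5: k=2: 0+1326+19·3·18=2352; k=3: 456+2448+19·8·18=5640; k=4: 1377+0+19·17·18=7191 → min 2352.
Length 5: A_1..A_5: k=1: 0+2352+14·19·18=7140; k=2: 798+1326+14·3·18=2880; k=3: 1134+2448+14·8·18=5598; k=4: 1920+0+14·17·18=6204 → min 2880.
Optimal parenthesization: ((A_1 A_2) ((A_3 A_4) A_5)) with cost 2880.

2880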